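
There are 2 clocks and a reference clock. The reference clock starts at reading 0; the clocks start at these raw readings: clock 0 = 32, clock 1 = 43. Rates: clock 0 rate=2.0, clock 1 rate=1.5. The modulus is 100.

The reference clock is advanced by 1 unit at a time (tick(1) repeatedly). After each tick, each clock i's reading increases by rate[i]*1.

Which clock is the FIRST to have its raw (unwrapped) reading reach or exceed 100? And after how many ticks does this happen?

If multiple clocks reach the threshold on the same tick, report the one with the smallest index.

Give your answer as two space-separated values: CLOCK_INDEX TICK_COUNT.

Answer: 0 34

Derivation:
clock 0: start=32, rate=2.0, needs 100-32 = 68; ticks = ceil(68/2.0) = ceil(34.0000) = 34; reading at tick 34 = 32 + 2.0*34 = 100.0000
clock 1: start=43, rate=1.5, needs 100-43 = 57; ticks = ceil(57/1.5) = ceil(38.0000) = 38; reading at tick 38 = 43 + 1.5*38 = 100.0000
Minimum tick count = 34; winners = [0]; smallest index = 0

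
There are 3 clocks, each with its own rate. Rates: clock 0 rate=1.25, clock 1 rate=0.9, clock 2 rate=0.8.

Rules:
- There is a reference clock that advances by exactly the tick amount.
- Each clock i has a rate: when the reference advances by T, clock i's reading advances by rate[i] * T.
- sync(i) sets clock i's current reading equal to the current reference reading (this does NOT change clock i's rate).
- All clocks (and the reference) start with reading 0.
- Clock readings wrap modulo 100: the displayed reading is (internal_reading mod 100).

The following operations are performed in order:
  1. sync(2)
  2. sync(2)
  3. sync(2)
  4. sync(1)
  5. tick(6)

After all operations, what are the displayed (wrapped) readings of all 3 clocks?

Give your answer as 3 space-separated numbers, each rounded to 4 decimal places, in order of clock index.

Answer: 7.5000 5.4000 4.8000

Derivation:
After op 1 sync(2): ref=0.0000 raw=[0.0000 0.0000 0.0000]
After op 2 sync(2): ref=0.0000 raw=[0.0000 0.0000 0.0000]
After op 3 sync(2): ref=0.0000 raw=[0.0000 0.0000 0.0000]
After op 4 sync(1): ref=0.0000 raw=[0.0000 0.0000 0.0000]
After op 5 tick(6): ref=6.0000 raw=[7.5000 5.4000 4.8000]
Wrap final raw readings (mod 100): 7.5000 mod 100 = 7.5000; 5.4000 mod 100 = 5.4000; 4.8000 mod 100 = 4.8000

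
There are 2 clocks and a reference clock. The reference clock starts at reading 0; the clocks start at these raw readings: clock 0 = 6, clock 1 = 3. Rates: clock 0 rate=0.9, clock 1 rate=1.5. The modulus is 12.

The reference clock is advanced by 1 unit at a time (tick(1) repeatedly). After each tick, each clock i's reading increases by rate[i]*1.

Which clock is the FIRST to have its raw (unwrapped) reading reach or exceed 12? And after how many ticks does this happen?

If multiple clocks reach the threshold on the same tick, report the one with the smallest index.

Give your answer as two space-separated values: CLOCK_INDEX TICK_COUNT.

clock 0: start=6, rate=0.9, needs 12-6 = 6; ticks = ceil(6/0.9) = ceil(6.6667) = 7; reading at tick 7 = 6 + 0.9*7 = 12.3000
clock 1: start=3, rate=1.5, needs 12-3 = 9; ticks = ceil(9/1.5) = ceil(6.0000) = 6; reading at tick 6 = 3 + 1.5*6 = 12.0000
Minimum tick count = 6; winners = [1]; smallest index = 1

Answer: 1 6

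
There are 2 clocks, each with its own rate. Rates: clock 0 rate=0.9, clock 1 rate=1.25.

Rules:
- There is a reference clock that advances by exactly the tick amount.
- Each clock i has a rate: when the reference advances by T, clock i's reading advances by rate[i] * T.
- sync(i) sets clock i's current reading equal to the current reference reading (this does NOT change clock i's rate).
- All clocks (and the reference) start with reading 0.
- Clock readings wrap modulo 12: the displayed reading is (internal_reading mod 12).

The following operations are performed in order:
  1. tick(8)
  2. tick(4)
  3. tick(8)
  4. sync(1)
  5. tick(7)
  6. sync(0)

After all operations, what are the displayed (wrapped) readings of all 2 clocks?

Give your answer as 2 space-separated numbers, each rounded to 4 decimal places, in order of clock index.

Answer: 3.0000 4.7500

Derivation:
After op 1 tick(8): ref=8.0000 raw=[7.2000 10.0000]
After op 2 tick(4): ref=12.0000 raw=[10.8000 15.0000]
After op 3 tick(8): ref=20.0000 raw=[18.0000 25.0000]
After op 4 sync(1): ref=20.0000 raw=[18.0000 20.0000]
After op 5 tick(7): ref=27.0000 raw=[24.3000 28.7500]
After op 6 sync(0): ref=27.0000 raw=[27.0000 28.7500]
Wrap final raw readings (mod 12): 27.0000 mod 12 = 3.0000; 28.7500 mod 12 = 4.7500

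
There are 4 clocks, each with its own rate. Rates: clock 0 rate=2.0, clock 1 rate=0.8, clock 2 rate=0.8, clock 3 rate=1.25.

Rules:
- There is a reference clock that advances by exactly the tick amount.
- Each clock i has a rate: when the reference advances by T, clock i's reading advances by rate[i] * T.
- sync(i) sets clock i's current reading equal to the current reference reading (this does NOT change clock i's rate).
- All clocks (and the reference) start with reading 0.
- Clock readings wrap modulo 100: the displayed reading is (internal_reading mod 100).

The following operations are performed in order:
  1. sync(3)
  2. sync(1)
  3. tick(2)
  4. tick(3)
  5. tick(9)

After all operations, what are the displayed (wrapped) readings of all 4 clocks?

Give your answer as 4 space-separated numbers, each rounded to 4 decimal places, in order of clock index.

Answer: 28.0000 11.2000 11.2000 17.5000

Derivation:
After op 1 sync(3): ref=0.0000 raw=[0.0000 0.0000 0.0000 0.0000]
After op 2 sync(1): ref=0.0000 raw=[0.0000 0.0000 0.0000 0.0000]
After op 3 tick(2): ref=2.0000 raw=[4.0000 1.6000 1.6000 2.5000]
After op 4 tick(3): ref=5.0000 raw=[10.0000 4.0000 4.0000 6.2500]
After op 5 tick(9): ref=14.0000 raw=[28.0000 11.2000 11.2000 17.5000]
Wrap final raw readings (mod 100): 28.0000 mod 100 = 28.0000; 11.2000 mod 100 = 11.2000; 11.2000 mod 100 = 11.2000; 17.5000 mod 100 = 17.5000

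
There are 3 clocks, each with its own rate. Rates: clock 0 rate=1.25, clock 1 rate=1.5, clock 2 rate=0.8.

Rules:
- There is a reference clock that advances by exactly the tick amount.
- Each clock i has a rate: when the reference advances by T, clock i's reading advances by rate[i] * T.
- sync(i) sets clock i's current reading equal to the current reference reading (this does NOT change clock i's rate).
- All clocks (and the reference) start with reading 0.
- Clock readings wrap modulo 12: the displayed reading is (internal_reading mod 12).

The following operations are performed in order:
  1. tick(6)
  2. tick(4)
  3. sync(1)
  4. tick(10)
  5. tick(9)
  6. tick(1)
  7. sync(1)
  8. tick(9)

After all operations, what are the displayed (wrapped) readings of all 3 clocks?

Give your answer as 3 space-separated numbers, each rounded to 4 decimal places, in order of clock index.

After op 1 tick(6): ref=6.0000 raw=[7.5000 9.0000 4.8000]
After op 2 tick(4): ref=10.0000 raw=[12.5000 15.0000 8.0000]
After op 3 sync(1): ref=10.0000 raw=[12.5000 10.0000 8.0000]
After op 4 tick(10): ref=20.0000 raw=[25.0000 25.0000 16.0000]
After op 5 tick(9): ref=29.0000 raw=[36.2500 38.5000 23.2000]
After op 6 tick(1): ref=30.0000 raw=[37.5000 40.0000 24.0000]
After op 7 sync(1): ref=30.0000 raw=[37.5000 30.0000 24.0000]
After op 8 tick(9): ref=39.0000 raw=[48.7500 43.5000 31.2000]
Wrap final raw readings (mod 12): 48.7500 mod 12 = 0.7500; 43.5000 mod 12 = 7.5000; 31.2000 mod 12 = 7.2000

Answer: 0.7500 7.5000 7.2000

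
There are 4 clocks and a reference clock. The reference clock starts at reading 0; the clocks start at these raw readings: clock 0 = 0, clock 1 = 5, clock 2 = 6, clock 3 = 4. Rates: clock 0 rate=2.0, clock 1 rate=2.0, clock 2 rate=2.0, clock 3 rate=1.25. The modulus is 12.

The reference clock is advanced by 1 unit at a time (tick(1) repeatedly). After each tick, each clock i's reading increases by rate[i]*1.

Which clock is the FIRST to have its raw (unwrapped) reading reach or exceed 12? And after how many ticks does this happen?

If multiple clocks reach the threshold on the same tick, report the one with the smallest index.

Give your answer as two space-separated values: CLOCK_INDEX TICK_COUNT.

clock 0: start=0, rate=2.0, needs 12-0 = 12; ticks = ceil(12/2.0) = ceil(6.0000) = 6; reading at tick 6 = 0 + 2.0*6 = 12.0000
clock 1: start=5, rate=2.0, needs 12-5 = 7; ticks = ceil(7/2.0) = ceil(3.5000) = 4; reading at tick 4 = 5 + 2.0*4 = 13.0000
clock 2: start=6, rate=2.0, needs 12-6 = 6; ticks = ceil(6/2.0) = ceil(3.0000) = 3; reading at tick 3 = 6 + 2.0*3 = 12.0000
clock 3: start=4, rate=1.25, needs 12-4 = 8; ticks = ceil(8/1.25) = ceil(6.4000) = 7; reading at tick 7 = 4 + 1.25*7 = 12.7500
Minimum tick count = 3; winners = [2]; smallest index = 2

Answer: 2 3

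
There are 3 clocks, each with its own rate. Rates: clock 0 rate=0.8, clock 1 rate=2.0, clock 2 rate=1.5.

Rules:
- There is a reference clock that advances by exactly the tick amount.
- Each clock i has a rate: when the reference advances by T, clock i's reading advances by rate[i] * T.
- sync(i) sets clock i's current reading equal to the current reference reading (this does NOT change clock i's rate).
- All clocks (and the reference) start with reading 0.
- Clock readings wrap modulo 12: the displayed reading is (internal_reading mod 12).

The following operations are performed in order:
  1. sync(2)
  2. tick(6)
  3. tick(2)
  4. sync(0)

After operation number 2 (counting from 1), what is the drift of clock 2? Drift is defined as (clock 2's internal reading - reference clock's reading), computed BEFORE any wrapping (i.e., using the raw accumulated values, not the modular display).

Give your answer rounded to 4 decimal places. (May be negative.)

Answer: 3.0000

Derivation:
After op 1 sync(2): ref=0.0000 raw=[0.0000 0.0000 0.0000]
After op 2 tick(6): ref=6.0000 raw=[4.8000 12.0000 9.0000]
Drift of clock 2 after op 2: 9.0000 - 6.0000 = 3.0000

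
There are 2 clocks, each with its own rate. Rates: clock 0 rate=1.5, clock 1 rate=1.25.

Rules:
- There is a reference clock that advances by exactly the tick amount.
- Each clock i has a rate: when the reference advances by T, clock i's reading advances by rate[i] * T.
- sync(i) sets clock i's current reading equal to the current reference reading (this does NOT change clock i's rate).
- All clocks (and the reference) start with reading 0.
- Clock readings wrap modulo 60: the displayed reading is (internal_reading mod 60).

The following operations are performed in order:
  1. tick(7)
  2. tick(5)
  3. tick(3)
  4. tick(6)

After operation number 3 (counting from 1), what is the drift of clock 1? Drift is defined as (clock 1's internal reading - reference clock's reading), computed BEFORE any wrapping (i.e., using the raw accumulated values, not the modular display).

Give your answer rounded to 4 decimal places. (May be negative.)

After op 1 tick(7): ref=7.0000 raw=[10.5000 8.7500]
After op 2 tick(5): ref=12.0000 raw=[18.0000 15.0000]
After op 3 tick(3): ref=15.0000 raw=[22.5000 18.7500]
Drift of clock 1 after op 3: 18.7500 - 15.0000 = 3.7500

Answer: 3.7500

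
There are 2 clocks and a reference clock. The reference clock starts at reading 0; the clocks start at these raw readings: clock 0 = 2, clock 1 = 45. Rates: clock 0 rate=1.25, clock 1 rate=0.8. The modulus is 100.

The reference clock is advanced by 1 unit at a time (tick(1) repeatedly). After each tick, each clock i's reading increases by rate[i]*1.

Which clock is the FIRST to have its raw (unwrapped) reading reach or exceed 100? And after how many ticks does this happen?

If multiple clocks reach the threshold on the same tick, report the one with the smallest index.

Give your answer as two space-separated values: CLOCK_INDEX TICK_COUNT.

Answer: 1 69

Derivation:
clock 0: start=2, rate=1.25, needs 100-2 = 98; ticks = ceil(98/1.25) = ceil(78.4000) = 79; reading at tick 79 = 2 + 1.25*79 = 100.7500
clock 1: start=45, rate=0.8, needs 100-45 = 55; ticks = ceil(55/0.8) = ceil(68.7500) = 69; reading at tick 69 = 45 + 0.8*69 = 100.2000
Minimum tick count = 69; winners = [1]; smallest index = 1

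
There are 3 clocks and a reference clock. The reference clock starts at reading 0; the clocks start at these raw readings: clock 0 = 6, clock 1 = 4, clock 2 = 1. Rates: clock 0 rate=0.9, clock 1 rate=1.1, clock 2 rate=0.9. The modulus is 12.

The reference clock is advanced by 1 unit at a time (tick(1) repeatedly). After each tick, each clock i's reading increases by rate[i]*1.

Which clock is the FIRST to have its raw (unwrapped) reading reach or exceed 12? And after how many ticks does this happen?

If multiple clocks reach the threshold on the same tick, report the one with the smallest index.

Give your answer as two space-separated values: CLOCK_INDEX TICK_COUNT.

Answer: 0 7

Derivation:
clock 0: start=6, rate=0.9, needs 12-6 = 6; ticks = ceil(6/0.9) = ceil(6.6667) = 7; reading at tick 7 = 6 + 0.9*7 = 12.3000
clock 1: start=4, rate=1.1, needs 12-4 = 8; ticks = ceil(8/1.1) = ceil(7.2727) = 8; reading at tick 8 = 4 + 1.1*8 = 12.8000
clock 2: start=1, rate=0.9, needs 12-1 = 11; ticks = ceil(11/0.9) = ceil(12.2222) = 13; reading at tick 13 = 1 + 0.9*13 = 12.7000
Minimum tick count = 7; winners = [0]; smallest index = 0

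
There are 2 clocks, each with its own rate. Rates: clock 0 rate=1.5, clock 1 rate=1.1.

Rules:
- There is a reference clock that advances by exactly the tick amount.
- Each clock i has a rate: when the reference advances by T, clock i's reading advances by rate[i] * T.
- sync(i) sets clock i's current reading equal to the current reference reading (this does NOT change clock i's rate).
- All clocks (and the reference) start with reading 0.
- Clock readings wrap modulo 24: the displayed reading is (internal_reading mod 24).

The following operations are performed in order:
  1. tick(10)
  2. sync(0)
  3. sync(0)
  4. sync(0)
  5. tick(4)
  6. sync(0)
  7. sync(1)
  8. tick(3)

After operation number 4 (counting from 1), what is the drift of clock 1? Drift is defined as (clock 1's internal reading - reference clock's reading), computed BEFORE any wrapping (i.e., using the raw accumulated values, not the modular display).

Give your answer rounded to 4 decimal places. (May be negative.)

Answer: 1.0000

Derivation:
After op 1 tick(10): ref=10.0000 raw=[15.0000 11.0000]
After op 2 sync(0): ref=10.0000 raw=[10.0000 11.0000]
After op 3 sync(0): ref=10.0000 raw=[10.0000 11.0000]
After op 4 sync(0): ref=10.0000 raw=[10.0000 11.0000]
Drift of clock 1 after op 4: 11.0000 - 10.0000 = 1.0000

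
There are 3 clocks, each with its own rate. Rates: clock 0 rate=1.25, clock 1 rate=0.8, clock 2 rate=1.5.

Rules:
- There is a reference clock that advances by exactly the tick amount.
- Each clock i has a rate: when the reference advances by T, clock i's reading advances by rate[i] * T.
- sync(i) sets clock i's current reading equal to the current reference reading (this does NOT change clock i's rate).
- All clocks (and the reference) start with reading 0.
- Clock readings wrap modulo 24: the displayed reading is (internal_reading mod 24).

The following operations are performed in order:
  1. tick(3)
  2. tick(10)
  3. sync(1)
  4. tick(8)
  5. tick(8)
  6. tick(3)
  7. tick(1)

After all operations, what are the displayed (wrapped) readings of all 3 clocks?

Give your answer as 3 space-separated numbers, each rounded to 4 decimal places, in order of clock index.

After op 1 tick(3): ref=3.0000 raw=[3.7500 2.4000 4.5000]
After op 2 tick(10): ref=13.0000 raw=[16.2500 10.4000 19.5000]
After op 3 sync(1): ref=13.0000 raw=[16.2500 13.0000 19.5000]
After op 4 tick(8): ref=21.0000 raw=[26.2500 19.4000 31.5000]
After op 5 tick(8): ref=29.0000 raw=[36.2500 25.8000 43.5000]
After op 6 tick(3): ref=32.0000 raw=[40.0000 28.2000 48.0000]
After op 7 tick(1): ref=33.0000 raw=[41.2500 29.0000 49.5000]
Wrap final raw readings (mod 24): 41.2500 mod 24 = 17.2500; 29.0000 mod 24 = 5.0000; 49.5000 mod 24 = 1.5000

Answer: 17.2500 5.0000 1.5000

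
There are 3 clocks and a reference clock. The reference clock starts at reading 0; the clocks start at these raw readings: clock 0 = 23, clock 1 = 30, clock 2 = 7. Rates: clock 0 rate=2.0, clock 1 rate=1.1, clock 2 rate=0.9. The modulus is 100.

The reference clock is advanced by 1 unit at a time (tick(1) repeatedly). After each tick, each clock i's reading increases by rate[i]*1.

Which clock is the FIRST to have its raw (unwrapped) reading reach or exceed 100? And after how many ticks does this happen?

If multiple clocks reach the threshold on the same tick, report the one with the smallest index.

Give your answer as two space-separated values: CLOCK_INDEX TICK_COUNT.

clock 0: start=23, rate=2.0, needs 100-23 = 77; ticks = ceil(77/2.0) = ceil(38.5000) = 39; reading at tick 39 = 23 + 2.0*39 = 101.0000
clock 1: start=30, rate=1.1, needs 100-30 = 70; ticks = ceil(70/1.1) = ceil(63.6364) = 64; reading at tick 64 = 30 + 1.1*64 = 100.4000
clock 2: start=7, rate=0.9, needs 100-7 = 93; ticks = ceil(93/0.9) = ceil(103.3333) = 104; reading at tick 104 = 7 + 0.9*104 = 100.6000
Minimum tick count = 39; winners = [0]; smallest index = 0

Answer: 0 39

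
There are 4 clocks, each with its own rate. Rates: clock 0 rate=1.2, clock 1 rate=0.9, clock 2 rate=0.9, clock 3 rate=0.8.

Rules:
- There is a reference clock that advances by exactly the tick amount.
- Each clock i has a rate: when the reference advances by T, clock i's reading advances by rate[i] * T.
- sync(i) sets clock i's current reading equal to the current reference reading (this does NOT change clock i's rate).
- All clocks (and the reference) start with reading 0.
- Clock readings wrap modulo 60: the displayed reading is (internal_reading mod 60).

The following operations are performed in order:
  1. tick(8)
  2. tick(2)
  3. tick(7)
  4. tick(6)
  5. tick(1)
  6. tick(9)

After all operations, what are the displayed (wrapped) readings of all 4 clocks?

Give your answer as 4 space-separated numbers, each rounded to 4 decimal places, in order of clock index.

Answer: 39.6000 29.7000 29.7000 26.4000

Derivation:
After op 1 tick(8): ref=8.0000 raw=[9.6000 7.2000 7.2000 6.4000]
After op 2 tick(2): ref=10.0000 raw=[12.0000 9.0000 9.0000 8.0000]
After op 3 tick(7): ref=17.0000 raw=[20.4000 15.3000 15.3000 13.6000]
After op 4 tick(6): ref=23.0000 raw=[27.6000 20.7000 20.7000 18.4000]
After op 5 tick(1): ref=24.0000 raw=[28.8000 21.6000 21.6000 19.2000]
After op 6 tick(9): ref=33.0000 raw=[39.6000 29.7000 29.7000 26.4000]
Wrap final raw readings (mod 60): 39.6000 mod 60 = 39.6000; 29.7000 mod 60 = 29.7000; 29.7000 mod 60 = 29.7000; 26.4000 mod 60 = 26.4000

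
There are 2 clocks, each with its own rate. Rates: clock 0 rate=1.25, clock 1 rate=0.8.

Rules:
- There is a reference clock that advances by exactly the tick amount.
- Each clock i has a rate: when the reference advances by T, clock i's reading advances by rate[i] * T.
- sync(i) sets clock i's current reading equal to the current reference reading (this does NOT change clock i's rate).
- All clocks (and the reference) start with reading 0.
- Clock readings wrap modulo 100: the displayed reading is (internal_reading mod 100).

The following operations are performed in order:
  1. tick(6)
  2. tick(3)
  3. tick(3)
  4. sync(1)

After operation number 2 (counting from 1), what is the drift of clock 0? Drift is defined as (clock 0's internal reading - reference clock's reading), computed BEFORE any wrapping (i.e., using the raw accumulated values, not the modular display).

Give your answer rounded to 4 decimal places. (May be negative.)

Answer: 2.2500

Derivation:
After op 1 tick(6): ref=6.0000 raw=[7.5000 4.8000]
After op 2 tick(3): ref=9.0000 raw=[11.2500 7.2000]
Drift of clock 0 after op 2: 11.2500 - 9.0000 = 2.2500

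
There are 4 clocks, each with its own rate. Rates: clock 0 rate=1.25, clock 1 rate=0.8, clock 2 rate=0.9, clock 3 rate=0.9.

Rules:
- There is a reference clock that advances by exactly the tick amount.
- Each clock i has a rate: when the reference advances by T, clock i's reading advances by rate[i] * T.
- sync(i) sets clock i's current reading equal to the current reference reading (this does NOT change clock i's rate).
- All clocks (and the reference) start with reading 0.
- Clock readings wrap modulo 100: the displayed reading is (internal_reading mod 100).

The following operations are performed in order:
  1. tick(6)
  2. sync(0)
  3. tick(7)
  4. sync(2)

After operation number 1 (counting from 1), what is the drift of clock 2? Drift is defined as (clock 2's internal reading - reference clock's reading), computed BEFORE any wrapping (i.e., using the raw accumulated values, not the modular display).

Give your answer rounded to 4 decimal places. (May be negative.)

Answer: -0.6000

Derivation:
After op 1 tick(6): ref=6.0000 raw=[7.5000 4.8000 5.4000 5.4000]
Drift of clock 2 after op 1: 5.4000 - 6.0000 = -0.6000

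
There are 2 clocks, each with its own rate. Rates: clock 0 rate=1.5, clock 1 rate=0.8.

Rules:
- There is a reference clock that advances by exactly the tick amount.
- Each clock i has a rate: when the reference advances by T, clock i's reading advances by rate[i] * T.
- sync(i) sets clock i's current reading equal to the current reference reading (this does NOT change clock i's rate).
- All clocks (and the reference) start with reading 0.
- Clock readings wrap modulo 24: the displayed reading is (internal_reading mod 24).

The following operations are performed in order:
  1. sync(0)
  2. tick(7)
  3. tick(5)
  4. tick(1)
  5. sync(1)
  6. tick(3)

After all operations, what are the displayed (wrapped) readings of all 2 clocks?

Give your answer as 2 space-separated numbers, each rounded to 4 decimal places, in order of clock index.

After op 1 sync(0): ref=0.0000 raw=[0.0000 0.0000]
After op 2 tick(7): ref=7.0000 raw=[10.5000 5.6000]
After op 3 tick(5): ref=12.0000 raw=[18.0000 9.6000]
After op 4 tick(1): ref=13.0000 raw=[19.5000 10.4000]
After op 5 sync(1): ref=13.0000 raw=[19.5000 13.0000]
After op 6 tick(3): ref=16.0000 raw=[24.0000 15.4000]
Wrap final raw readings (mod 24): 24.0000 mod 24 = 0.0000; 15.4000 mod 24 = 15.4000

Answer: 0.0000 15.4000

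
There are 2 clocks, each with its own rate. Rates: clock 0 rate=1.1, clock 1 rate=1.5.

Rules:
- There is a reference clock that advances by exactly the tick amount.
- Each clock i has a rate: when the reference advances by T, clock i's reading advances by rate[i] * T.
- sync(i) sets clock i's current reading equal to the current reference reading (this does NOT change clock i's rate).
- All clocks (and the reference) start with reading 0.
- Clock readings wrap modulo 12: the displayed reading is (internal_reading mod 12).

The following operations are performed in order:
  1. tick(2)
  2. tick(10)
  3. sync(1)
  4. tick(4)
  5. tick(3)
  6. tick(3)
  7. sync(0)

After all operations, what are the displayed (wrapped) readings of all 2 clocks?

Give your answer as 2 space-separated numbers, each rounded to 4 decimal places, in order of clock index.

After op 1 tick(2): ref=2.0000 raw=[2.2000 3.0000]
After op 2 tick(10): ref=12.0000 raw=[13.2000 18.0000]
After op 3 sync(1): ref=12.0000 raw=[13.2000 12.0000]
After op 4 tick(4): ref=16.0000 raw=[17.6000 18.0000]
After op 5 tick(3): ref=19.0000 raw=[20.9000 22.5000]
After op 6 tick(3): ref=22.0000 raw=[24.2000 27.0000]
After op 7 sync(0): ref=22.0000 raw=[22.0000 27.0000]
Wrap final raw readings (mod 12): 22.0000 mod 12 = 10.0000; 27.0000 mod 12 = 3.0000

Answer: 10.0000 3.0000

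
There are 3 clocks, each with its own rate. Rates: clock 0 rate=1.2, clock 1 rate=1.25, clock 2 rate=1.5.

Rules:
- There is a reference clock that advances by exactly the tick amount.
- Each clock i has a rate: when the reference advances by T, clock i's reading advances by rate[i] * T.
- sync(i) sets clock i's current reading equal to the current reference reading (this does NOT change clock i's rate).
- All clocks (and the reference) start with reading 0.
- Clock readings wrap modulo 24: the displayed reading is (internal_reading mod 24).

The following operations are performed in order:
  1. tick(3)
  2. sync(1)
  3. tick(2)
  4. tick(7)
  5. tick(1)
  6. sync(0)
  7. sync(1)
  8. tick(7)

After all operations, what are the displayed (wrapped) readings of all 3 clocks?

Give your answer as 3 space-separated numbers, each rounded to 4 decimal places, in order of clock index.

Answer: 21.4000 21.7500 6.0000

Derivation:
After op 1 tick(3): ref=3.0000 raw=[3.6000 3.7500 4.5000]
After op 2 sync(1): ref=3.0000 raw=[3.6000 3.0000 4.5000]
After op 3 tick(2): ref=5.0000 raw=[6.0000 5.5000 7.5000]
After op 4 tick(7): ref=12.0000 raw=[14.4000 14.2500 18.0000]
After op 5 tick(1): ref=13.0000 raw=[15.6000 15.5000 19.5000]
After op 6 sync(0): ref=13.0000 raw=[13.0000 15.5000 19.5000]
After op 7 sync(1): ref=13.0000 raw=[13.0000 13.0000 19.5000]
After op 8 tick(7): ref=20.0000 raw=[21.4000 21.7500 30.0000]
Wrap final raw readings (mod 24): 21.4000 mod 24 = 21.4000; 21.7500 mod 24 = 21.7500; 30.0000 mod 24 = 6.0000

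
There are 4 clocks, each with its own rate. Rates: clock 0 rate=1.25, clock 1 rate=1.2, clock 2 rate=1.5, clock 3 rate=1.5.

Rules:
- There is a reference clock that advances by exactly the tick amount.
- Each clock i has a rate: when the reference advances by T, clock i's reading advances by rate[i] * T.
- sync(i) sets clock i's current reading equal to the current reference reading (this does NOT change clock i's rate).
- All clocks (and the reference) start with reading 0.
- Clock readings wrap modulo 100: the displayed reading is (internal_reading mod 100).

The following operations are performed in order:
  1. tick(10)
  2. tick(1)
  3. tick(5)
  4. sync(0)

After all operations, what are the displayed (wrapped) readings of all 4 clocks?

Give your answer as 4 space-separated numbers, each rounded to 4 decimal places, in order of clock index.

Answer: 16.0000 19.2000 24.0000 24.0000

Derivation:
After op 1 tick(10): ref=10.0000 raw=[12.5000 12.0000 15.0000 15.0000]
After op 2 tick(1): ref=11.0000 raw=[13.7500 13.2000 16.5000 16.5000]
After op 3 tick(5): ref=16.0000 raw=[20.0000 19.2000 24.0000 24.0000]
After op 4 sync(0): ref=16.0000 raw=[16.0000 19.2000 24.0000 24.0000]
Wrap final raw readings (mod 100): 16.0000 mod 100 = 16.0000; 19.2000 mod 100 = 19.2000; 24.0000 mod 100 = 24.0000; 24.0000 mod 100 = 24.0000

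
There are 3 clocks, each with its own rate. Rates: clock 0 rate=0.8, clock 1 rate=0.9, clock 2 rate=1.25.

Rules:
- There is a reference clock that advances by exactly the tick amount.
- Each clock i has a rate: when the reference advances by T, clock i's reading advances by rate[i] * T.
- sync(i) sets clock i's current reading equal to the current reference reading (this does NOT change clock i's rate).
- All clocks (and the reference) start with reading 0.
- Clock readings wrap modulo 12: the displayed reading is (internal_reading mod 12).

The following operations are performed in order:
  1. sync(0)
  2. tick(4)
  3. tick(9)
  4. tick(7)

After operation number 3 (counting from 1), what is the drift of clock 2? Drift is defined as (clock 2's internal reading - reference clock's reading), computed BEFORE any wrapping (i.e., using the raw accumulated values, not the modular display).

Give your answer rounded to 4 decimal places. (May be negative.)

After op 1 sync(0): ref=0.0000 raw=[0.0000 0.0000 0.0000]
After op 2 tick(4): ref=4.0000 raw=[3.2000 3.6000 5.0000]
After op 3 tick(9): ref=13.0000 raw=[10.4000 11.7000 16.2500]
Drift of clock 2 after op 3: 16.2500 - 13.0000 = 3.2500

Answer: 3.2500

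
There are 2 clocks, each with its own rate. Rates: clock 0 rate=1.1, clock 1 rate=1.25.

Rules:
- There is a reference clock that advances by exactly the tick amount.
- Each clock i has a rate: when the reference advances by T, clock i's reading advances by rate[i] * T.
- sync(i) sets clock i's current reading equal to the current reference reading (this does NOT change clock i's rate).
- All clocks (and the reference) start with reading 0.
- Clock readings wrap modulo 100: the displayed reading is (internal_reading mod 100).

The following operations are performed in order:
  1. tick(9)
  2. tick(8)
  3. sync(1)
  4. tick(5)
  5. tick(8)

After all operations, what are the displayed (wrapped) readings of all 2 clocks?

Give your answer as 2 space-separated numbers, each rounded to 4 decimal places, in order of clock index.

After op 1 tick(9): ref=9.0000 raw=[9.9000 11.2500]
After op 2 tick(8): ref=17.0000 raw=[18.7000 21.2500]
After op 3 sync(1): ref=17.0000 raw=[18.7000 17.0000]
After op 4 tick(5): ref=22.0000 raw=[24.2000 23.2500]
After op 5 tick(8): ref=30.0000 raw=[33.0000 33.2500]
Wrap final raw readings (mod 100): 33.0000 mod 100 = 33.0000; 33.2500 mod 100 = 33.2500

Answer: 33.0000 33.2500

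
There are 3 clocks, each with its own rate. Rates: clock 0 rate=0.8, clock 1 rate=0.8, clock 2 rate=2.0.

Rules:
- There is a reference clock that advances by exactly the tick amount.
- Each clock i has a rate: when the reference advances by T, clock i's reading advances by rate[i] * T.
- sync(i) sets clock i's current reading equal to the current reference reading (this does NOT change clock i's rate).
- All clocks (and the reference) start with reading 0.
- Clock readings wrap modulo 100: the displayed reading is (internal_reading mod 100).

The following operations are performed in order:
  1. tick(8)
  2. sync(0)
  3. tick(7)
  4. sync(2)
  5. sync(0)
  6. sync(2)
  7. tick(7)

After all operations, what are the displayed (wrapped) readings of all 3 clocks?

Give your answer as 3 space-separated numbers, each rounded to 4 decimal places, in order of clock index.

Answer: 20.6000 17.6000 29.0000

Derivation:
After op 1 tick(8): ref=8.0000 raw=[6.4000 6.4000 16.0000]
After op 2 sync(0): ref=8.0000 raw=[8.0000 6.4000 16.0000]
After op 3 tick(7): ref=15.0000 raw=[13.6000 12.0000 30.0000]
After op 4 sync(2): ref=15.0000 raw=[13.6000 12.0000 15.0000]
After op 5 sync(0): ref=15.0000 raw=[15.0000 12.0000 15.0000]
After op 6 sync(2): ref=15.0000 raw=[15.0000 12.0000 15.0000]
After op 7 tick(7): ref=22.0000 raw=[20.6000 17.6000 29.0000]
Wrap final raw readings (mod 100): 20.6000 mod 100 = 20.6000; 17.6000 mod 100 = 17.6000; 29.0000 mod 100 = 29.0000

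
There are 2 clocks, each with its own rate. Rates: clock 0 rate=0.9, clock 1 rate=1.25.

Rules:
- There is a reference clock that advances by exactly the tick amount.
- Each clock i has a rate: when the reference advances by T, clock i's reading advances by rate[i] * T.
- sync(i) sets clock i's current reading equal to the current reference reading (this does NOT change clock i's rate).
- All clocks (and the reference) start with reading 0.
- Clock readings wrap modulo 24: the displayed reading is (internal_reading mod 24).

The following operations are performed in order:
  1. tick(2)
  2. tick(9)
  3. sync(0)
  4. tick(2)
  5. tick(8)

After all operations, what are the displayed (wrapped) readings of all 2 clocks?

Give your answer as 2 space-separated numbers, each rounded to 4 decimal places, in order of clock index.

Answer: 20.0000 2.2500

Derivation:
After op 1 tick(2): ref=2.0000 raw=[1.8000 2.5000]
After op 2 tick(9): ref=11.0000 raw=[9.9000 13.7500]
After op 3 sync(0): ref=11.0000 raw=[11.0000 13.7500]
After op 4 tick(2): ref=13.0000 raw=[12.8000 16.2500]
After op 5 tick(8): ref=21.0000 raw=[20.0000 26.2500]
Wrap final raw readings (mod 24): 20.0000 mod 24 = 20.0000; 26.2500 mod 24 = 2.2500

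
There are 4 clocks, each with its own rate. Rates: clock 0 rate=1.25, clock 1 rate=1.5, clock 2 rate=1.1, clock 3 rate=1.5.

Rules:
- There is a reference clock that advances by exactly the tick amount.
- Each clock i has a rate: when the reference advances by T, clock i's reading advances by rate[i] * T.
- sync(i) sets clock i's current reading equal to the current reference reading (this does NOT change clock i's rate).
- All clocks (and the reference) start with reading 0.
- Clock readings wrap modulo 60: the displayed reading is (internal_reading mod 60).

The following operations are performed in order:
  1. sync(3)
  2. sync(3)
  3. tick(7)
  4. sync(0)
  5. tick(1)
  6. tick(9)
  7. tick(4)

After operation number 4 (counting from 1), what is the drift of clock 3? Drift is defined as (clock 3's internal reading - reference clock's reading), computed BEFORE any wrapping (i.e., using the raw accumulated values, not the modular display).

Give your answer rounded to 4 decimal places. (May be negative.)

Answer: 3.5000

Derivation:
After op 1 sync(3): ref=0.0000 raw=[0.0000 0.0000 0.0000 0.0000]
After op 2 sync(3): ref=0.0000 raw=[0.0000 0.0000 0.0000 0.0000]
After op 3 tick(7): ref=7.0000 raw=[8.7500 10.5000 7.7000 10.5000]
After op 4 sync(0): ref=7.0000 raw=[7.0000 10.5000 7.7000 10.5000]
Drift of clock 3 after op 4: 10.5000 - 7.0000 = 3.5000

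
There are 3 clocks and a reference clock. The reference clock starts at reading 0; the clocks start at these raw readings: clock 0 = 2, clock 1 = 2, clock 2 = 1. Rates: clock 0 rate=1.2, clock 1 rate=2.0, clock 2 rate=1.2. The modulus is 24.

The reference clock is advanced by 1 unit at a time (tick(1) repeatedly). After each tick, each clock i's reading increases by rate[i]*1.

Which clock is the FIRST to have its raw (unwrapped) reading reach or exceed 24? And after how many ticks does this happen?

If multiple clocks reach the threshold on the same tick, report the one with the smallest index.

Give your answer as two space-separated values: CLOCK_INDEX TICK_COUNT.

Answer: 1 11

Derivation:
clock 0: start=2, rate=1.2, needs 24-2 = 22; ticks = ceil(22/1.2) = ceil(18.3333) = 19; reading at tick 19 = 2 + 1.2*19 = 24.8000
clock 1: start=2, rate=2.0, needs 24-2 = 22; ticks = ceil(22/2.0) = ceil(11.0000) = 11; reading at tick 11 = 2 + 2.0*11 = 24.0000
clock 2: start=1, rate=1.2, needs 24-1 = 23; ticks = ceil(23/1.2) = ceil(19.1667) = 20; reading at tick 20 = 1 + 1.2*20 = 25.0000
Minimum tick count = 11; winners = [1]; smallest index = 1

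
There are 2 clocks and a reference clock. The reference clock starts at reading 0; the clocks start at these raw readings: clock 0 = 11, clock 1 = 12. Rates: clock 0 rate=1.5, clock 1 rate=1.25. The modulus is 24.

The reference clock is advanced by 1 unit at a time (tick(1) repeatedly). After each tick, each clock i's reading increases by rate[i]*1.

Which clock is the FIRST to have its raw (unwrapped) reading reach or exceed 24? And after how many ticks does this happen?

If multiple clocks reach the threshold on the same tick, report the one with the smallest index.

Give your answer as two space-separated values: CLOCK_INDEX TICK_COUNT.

clock 0: start=11, rate=1.5, needs 24-11 = 13; ticks = ceil(13/1.5) = ceil(8.6667) = 9; reading at tick 9 = 11 + 1.5*9 = 24.5000
clock 1: start=12, rate=1.25, needs 24-12 = 12; ticks = ceil(12/1.25) = ceil(9.6000) = 10; reading at tick 10 = 12 + 1.25*10 = 24.5000
Minimum tick count = 9; winners = [0]; smallest index = 0

Answer: 0 9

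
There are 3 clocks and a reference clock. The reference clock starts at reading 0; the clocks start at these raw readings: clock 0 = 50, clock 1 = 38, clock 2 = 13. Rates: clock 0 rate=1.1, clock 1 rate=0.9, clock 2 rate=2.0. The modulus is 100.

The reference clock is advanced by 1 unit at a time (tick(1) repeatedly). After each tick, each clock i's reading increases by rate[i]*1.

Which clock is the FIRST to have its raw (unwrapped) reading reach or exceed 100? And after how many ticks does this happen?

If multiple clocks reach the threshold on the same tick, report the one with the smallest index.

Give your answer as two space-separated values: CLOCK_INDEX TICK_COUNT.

clock 0: start=50, rate=1.1, needs 100-50 = 50; ticks = ceil(50/1.1) = ceil(45.4545) = 46; reading at tick 46 = 50 + 1.1*46 = 100.6000
clock 1: start=38, rate=0.9, needs 100-38 = 62; ticks = ceil(62/0.9) = ceil(68.8889) = 69; reading at tick 69 = 38 + 0.9*69 = 100.1000
clock 2: start=13, rate=2.0, needs 100-13 = 87; ticks = ceil(87/2.0) = ceil(43.5000) = 44; reading at tick 44 = 13 + 2.0*44 = 101.0000
Minimum tick count = 44; winners = [2]; smallest index = 2

Answer: 2 44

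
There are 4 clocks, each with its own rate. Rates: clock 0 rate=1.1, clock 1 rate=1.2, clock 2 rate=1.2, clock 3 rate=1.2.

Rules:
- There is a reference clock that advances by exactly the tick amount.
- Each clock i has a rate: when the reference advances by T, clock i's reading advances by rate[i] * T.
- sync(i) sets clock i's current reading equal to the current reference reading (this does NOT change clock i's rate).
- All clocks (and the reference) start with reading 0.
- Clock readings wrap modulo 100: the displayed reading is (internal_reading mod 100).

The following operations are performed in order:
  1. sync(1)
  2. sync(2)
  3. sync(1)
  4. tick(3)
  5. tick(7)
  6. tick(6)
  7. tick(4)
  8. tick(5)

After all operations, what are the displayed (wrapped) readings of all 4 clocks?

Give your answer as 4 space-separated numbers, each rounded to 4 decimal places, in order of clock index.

Answer: 27.5000 30.0000 30.0000 30.0000

Derivation:
After op 1 sync(1): ref=0.0000 raw=[0.0000 0.0000 0.0000 0.0000]
After op 2 sync(2): ref=0.0000 raw=[0.0000 0.0000 0.0000 0.0000]
After op 3 sync(1): ref=0.0000 raw=[0.0000 0.0000 0.0000 0.0000]
After op 4 tick(3): ref=3.0000 raw=[3.3000 3.6000 3.6000 3.6000]
After op 5 tick(7): ref=10.0000 raw=[11.0000 12.0000 12.0000 12.0000]
After op 6 tick(6): ref=16.0000 raw=[17.6000 19.2000 19.2000 19.2000]
After op 7 tick(4): ref=20.0000 raw=[22.0000 24.0000 24.0000 24.0000]
After op 8 tick(5): ref=25.0000 raw=[27.5000 30.0000 30.0000 30.0000]
Wrap final raw readings (mod 100): 27.5000 mod 100 = 27.5000; 30.0000 mod 100 = 30.0000; 30.0000 mod 100 = 30.0000; 30.0000 mod 100 = 30.0000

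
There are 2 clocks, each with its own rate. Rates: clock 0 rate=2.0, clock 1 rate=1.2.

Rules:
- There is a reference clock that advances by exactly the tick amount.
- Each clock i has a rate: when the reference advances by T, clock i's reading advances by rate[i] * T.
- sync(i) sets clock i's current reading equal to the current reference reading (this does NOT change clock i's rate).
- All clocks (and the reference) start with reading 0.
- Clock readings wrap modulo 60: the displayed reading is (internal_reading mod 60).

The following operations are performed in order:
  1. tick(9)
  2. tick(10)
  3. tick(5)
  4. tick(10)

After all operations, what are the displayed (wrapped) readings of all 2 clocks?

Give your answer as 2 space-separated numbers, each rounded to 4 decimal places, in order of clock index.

Answer: 8.0000 40.8000

Derivation:
After op 1 tick(9): ref=9.0000 raw=[18.0000 10.8000]
After op 2 tick(10): ref=19.0000 raw=[38.0000 22.8000]
After op 3 tick(5): ref=24.0000 raw=[48.0000 28.8000]
After op 4 tick(10): ref=34.0000 raw=[68.0000 40.8000]
Wrap final raw readings (mod 60): 68.0000 mod 60 = 8.0000; 40.8000 mod 60 = 40.8000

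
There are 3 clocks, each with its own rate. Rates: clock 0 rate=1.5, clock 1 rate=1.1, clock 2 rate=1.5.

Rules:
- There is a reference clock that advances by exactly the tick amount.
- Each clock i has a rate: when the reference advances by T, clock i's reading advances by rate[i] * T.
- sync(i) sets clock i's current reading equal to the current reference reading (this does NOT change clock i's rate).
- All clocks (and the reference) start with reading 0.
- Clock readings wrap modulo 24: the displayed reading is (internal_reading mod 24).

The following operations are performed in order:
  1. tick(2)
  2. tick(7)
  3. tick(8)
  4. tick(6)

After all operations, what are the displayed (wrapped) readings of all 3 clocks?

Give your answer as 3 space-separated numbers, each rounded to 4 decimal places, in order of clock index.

Answer: 10.5000 1.3000 10.5000

Derivation:
After op 1 tick(2): ref=2.0000 raw=[3.0000 2.2000 3.0000]
After op 2 tick(7): ref=9.0000 raw=[13.5000 9.9000 13.5000]
After op 3 tick(8): ref=17.0000 raw=[25.5000 18.7000 25.5000]
After op 4 tick(6): ref=23.0000 raw=[34.5000 25.3000 34.5000]
Wrap final raw readings (mod 24): 34.5000 mod 24 = 10.5000; 25.3000 mod 24 = 1.3000; 34.5000 mod 24 = 10.5000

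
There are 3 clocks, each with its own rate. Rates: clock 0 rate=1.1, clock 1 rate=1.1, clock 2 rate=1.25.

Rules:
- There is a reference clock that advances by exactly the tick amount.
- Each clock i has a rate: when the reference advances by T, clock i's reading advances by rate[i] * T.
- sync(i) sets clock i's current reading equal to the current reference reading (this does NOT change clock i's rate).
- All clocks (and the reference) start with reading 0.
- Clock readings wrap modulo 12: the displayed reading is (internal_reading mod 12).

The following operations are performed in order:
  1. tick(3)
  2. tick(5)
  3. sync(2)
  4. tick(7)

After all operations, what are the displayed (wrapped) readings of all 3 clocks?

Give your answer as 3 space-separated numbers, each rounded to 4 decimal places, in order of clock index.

After op 1 tick(3): ref=3.0000 raw=[3.3000 3.3000 3.7500]
After op 2 tick(5): ref=8.0000 raw=[8.8000 8.8000 10.0000]
After op 3 sync(2): ref=8.0000 raw=[8.8000 8.8000 8.0000]
After op 4 tick(7): ref=15.0000 raw=[16.5000 16.5000 16.7500]
Wrap final raw readings (mod 12): 16.5000 mod 12 = 4.5000; 16.5000 mod 12 = 4.5000; 16.7500 mod 12 = 4.7500

Answer: 4.5000 4.5000 4.7500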